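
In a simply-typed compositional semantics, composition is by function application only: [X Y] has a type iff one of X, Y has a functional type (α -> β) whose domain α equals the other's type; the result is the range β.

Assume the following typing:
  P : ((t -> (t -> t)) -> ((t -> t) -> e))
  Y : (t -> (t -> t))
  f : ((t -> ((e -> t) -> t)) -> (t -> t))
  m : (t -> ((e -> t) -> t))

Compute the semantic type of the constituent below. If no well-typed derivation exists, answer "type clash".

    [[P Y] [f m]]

e

At [P Y], P : ((t -> (t -> t)) -> ((t -> t) -> e)) takes Y : (t -> (t -> t)), giving ((t -> t) -> e).
At [f m], f : ((t -> ((e -> t) -> t)) -> (t -> t)) takes m : (t -> ((e -> t) -> t)), giving (t -> t).
At [[P Y] [f m]], [P Y] : ((t -> t) -> e) takes [f m] : (t -> t), giving e.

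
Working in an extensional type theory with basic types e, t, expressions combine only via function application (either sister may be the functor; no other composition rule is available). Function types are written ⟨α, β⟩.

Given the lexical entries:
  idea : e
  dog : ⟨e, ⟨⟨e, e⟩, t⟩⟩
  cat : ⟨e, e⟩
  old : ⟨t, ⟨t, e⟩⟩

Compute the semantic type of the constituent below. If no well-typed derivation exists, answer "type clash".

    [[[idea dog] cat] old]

⟨t, e⟩

[idea dog]: ⟨e, ⟨⟨e, e⟩, t⟩⟩ applied to e yields ⟨⟨e, e⟩, t⟩.
[[idea dog] cat]: ⟨⟨e, e⟩, t⟩ applied to ⟨e, e⟩ yields t.
[[[idea dog] cat] old]: ⟨t, ⟨t, e⟩⟩ applied to t yields ⟨t, e⟩.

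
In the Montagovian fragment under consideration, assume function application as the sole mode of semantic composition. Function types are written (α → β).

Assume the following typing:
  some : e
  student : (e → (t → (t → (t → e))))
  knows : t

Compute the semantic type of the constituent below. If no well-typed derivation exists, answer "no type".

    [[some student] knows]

(t → (t → e))

[some student] — student of type (e → (t → (t → (t → e)))) combines with some of type e: type (t → (t → (t → e))).
[[some student] knows] — [some student] of type (t → (t → (t → e))) combines with knows of type t: type (t → (t → e)).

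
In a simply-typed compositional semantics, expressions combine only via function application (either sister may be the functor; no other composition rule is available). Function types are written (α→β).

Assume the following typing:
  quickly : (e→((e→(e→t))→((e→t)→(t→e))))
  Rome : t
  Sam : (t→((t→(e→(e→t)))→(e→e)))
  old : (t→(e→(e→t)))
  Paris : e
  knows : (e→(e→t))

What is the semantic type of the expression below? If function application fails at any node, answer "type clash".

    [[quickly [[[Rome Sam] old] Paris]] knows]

[Rome Sam]: Sam is (t→((t→(e→(e→t)))→(e→e))), Rome is t; result ((t→(e→(e→t)))→(e→e)).
[[Rome Sam] old]: [Rome Sam] is ((t→(e→(e→t)))→(e→e)), old is (t→(e→(e→t))); result (e→e).
[[[Rome Sam] old] Paris]: [[Rome Sam] old] is (e→e), Paris is e; result e.
[quickly [[[Rome Sam] old] Paris]]: quickly is (e→((e→(e→t))→((e→t)→(t→e)))), [[[Rome Sam] old] Paris] is e; result ((e→(e→t))→((e→t)→(t→e))).
[[quickly [[[Rome Sam] old] Paris]] knows]: [quickly [[[Rome Sam] old] Paris]] is ((e→(e→t))→((e→t)→(t→e))), knows is (e→(e→t)); result ((e→t)→(t→e)).

((e→t)→(t→e))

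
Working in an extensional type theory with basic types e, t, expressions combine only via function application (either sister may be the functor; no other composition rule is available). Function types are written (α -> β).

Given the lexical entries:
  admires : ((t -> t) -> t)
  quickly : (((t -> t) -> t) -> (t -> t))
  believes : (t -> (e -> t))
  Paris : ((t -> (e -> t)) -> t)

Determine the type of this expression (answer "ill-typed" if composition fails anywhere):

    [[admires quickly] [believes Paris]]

t

[admires quickly]: quickly is (((t -> t) -> t) -> (t -> t)), admires is ((t -> t) -> t); result (t -> t).
[believes Paris]: Paris is ((t -> (e -> t)) -> t), believes is (t -> (e -> t)); result t.
[[admires quickly] [believes Paris]]: [admires quickly] is (t -> t), [believes Paris] is t; result t.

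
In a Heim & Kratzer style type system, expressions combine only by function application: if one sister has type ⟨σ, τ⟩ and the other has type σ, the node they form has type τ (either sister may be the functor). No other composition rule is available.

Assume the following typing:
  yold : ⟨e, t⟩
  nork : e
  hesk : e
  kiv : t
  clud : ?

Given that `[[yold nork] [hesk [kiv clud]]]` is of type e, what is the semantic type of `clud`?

⟨t, ⟨e, ⟨t, e⟩⟩⟩

[[yold nork] [hesk [kiv clud]]] must have type e. The sister [yold nork] has type t; that is not a function onto e, so [hesk [kiv clud]] must be the functor, of type ⟨t, e⟩.
[hesk [kiv clud]] must have type ⟨t, e⟩. The sister hesk has type e; that is not a function onto ⟨t, e⟩, so [kiv clud] must be the functor, of type ⟨e, ⟨t, e⟩⟩.
[kiv clud] must have type ⟨e, ⟨t, e⟩⟩. The sister kiv has type t; that is not a function onto ⟨e, ⟨t, e⟩⟩, so clud must be the functor, of type ⟨t, ⟨e, ⟨t, e⟩⟩⟩.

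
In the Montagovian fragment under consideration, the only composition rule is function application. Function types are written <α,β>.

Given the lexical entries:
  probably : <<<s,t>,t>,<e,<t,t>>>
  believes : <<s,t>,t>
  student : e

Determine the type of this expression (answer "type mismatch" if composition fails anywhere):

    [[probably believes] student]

<t,t>

At [probably believes], probably : <<<s,t>,t>,<e,<t,t>>> takes believes : <<s,t>,t>, giving <e,<t,t>>.
At [[probably believes] student], [probably believes] : <e,<t,t>> takes student : e, giving <t,t>.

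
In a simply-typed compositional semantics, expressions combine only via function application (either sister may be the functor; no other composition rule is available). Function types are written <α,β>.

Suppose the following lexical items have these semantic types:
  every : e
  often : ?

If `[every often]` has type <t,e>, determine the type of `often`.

[every often] is required to be <t,e>. every : e cannot yield <t,e> as functor, so often : <e,<t,e>>.

<e,<t,e>>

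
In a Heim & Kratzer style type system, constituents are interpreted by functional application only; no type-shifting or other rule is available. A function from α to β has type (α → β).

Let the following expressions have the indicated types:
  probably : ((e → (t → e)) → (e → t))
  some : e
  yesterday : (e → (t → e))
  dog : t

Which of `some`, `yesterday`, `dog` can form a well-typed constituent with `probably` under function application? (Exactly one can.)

yesterday

some : e — neither side's domain matches the other.
yesterday — combines: probably : ((e → (t → e)) → (e → t)) takes yesterday : (e → (t → e)) as argument, giving (e → t).
dog : t — neither side's domain matches the other.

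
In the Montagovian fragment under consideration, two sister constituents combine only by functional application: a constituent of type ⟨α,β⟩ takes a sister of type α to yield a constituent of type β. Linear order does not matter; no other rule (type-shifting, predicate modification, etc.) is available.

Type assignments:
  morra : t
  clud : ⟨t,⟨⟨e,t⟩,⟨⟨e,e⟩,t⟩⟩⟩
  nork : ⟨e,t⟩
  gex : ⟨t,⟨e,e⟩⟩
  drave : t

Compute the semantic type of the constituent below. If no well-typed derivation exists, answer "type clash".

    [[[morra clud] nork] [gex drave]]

t

[morra clud]: clud is ⟨t,⟨⟨e,t⟩,⟨⟨e,e⟩,t⟩⟩⟩, morra is t; result ⟨⟨e,t⟩,⟨⟨e,e⟩,t⟩⟩.
[[morra clud] nork]: [morra clud] is ⟨⟨e,t⟩,⟨⟨e,e⟩,t⟩⟩, nork is ⟨e,t⟩; result ⟨⟨e,e⟩,t⟩.
[gex drave]: gex is ⟨t,⟨e,e⟩⟩, drave is t; result ⟨e,e⟩.
[[[morra clud] nork] [gex drave]]: [[morra clud] nork] is ⟨⟨e,e⟩,t⟩, [gex drave] is ⟨e,e⟩; result t.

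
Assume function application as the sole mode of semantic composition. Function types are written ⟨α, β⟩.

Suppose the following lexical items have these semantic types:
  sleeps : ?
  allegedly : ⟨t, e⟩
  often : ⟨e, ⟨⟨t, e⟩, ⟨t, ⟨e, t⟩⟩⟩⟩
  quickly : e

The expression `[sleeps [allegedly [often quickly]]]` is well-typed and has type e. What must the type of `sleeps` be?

[sleeps [allegedly [often quickly]]] must have type e. The sister [allegedly [often quickly]] has type ⟨t, ⟨e, t⟩⟩; that is not a function onto e, so sleeps must be the functor, of type ⟨⟨t, ⟨e, t⟩⟩, e⟩.

⟨⟨t, ⟨e, t⟩⟩, e⟩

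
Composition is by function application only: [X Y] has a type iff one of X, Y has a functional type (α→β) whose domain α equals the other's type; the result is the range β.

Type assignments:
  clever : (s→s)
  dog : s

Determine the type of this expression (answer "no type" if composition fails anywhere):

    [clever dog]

[clever dog]: functor clever : (s→s), argument dog : s; result s.

s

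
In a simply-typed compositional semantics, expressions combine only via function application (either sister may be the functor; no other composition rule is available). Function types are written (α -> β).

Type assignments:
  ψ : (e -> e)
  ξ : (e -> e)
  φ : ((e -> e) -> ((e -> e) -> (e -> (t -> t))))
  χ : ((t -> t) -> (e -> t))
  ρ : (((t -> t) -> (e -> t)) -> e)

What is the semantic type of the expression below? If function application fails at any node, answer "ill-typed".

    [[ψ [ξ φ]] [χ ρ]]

(t -> t)

[ξ φ]: ((e -> e) -> ((e -> e) -> (e -> (t -> t)))) applied to (e -> e) yields ((e -> e) -> (e -> (t -> t))).
[ψ [ξ φ]]: ((e -> e) -> (e -> (t -> t))) applied to (e -> e) yields (e -> (t -> t)).
[χ ρ]: (((t -> t) -> (e -> t)) -> e) applied to ((t -> t) -> (e -> t)) yields e.
[[ψ [ξ φ]] [χ ρ]]: (e -> (t -> t)) applied to e yields (t -> t).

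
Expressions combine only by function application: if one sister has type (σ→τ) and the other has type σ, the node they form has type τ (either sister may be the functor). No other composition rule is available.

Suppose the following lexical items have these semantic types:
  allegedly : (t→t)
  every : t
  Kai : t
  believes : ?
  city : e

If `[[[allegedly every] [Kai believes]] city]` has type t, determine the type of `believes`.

(t→(t→(e→t)))

[[[allegedly every] [Kai believes]] city] must have type t. The sister city has type e; that is not a function onto t, so [[allegedly every] [Kai believes]] must be the functor, of type (e→t).
[[allegedly every] [Kai believes]] must have type (e→t). The sister [allegedly every] has type t; that is not a function onto (e→t), so [Kai believes] must be the functor, of type (t→(e→t)).
[Kai believes] must have type (t→(e→t)). The sister Kai has type t; that is not a function onto (t→(e→t)), so believes must be the functor, of type (t→(t→(e→t))).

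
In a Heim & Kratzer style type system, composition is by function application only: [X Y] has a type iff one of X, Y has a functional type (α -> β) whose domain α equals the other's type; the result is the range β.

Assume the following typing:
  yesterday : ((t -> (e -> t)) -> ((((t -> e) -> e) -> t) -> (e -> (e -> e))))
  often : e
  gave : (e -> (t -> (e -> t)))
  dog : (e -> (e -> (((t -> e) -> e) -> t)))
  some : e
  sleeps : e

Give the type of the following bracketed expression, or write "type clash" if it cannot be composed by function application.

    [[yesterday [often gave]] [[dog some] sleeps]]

At [often gave], gave : (e -> (t -> (e -> t))) takes often : e, giving (t -> (e -> t)).
At [yesterday [often gave]], yesterday : ((t -> (e -> t)) -> ((((t -> e) -> e) -> t) -> (e -> (e -> e)))) takes [often gave] : (t -> (e -> t)), giving ((((t -> e) -> e) -> t) -> (e -> (e -> e))).
At [dog some], dog : (e -> (e -> (((t -> e) -> e) -> t))) takes some : e, giving (e -> (((t -> e) -> e) -> t)).
At [[dog some] sleeps], [dog some] : (e -> (((t -> e) -> e) -> t)) takes sleeps : e, giving (((t -> e) -> e) -> t).
At [[yesterday [often gave]] [[dog some] sleeps]], [yesterday [often gave]] : ((((t -> e) -> e) -> t) -> (e -> (e -> e))) takes [[dog some] sleeps] : (((t -> e) -> e) -> t), giving (e -> (e -> e)).

(e -> (e -> e))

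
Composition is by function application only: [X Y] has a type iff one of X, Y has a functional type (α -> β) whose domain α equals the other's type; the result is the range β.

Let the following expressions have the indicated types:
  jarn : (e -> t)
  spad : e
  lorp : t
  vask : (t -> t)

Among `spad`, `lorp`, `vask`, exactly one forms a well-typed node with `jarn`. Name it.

spad

spad — combines: jarn : (e -> t) takes spad : e as argument, giving t.
lorp : t — jarn needs e; lorp needs nothing (atomic); neither fits.
vask : (t -> t) — jarn needs e; vask needs t; neither fits.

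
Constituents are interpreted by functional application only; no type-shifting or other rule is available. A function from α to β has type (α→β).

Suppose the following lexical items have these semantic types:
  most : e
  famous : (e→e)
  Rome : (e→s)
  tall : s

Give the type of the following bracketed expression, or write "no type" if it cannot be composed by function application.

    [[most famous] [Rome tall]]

[most famous]: famous is (e→e), most is e; result e.
At [Rome tall]: neither (e→s) nor s can take the other as argument; the node is ill-typed.

no type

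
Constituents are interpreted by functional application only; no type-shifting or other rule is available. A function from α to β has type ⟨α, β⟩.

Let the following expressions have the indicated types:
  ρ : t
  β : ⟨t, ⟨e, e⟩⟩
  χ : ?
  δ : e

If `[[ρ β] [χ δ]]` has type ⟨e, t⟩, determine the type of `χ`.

⟨e, ⟨⟨e, e⟩, ⟨e, t⟩⟩⟩

[[ρ β] [χ δ]] must have type ⟨e, t⟩. The sister [ρ β] has type ⟨e, e⟩; that is not a function onto ⟨e, t⟩, so [χ δ] must be the functor, of type ⟨⟨e, e⟩, ⟨e, t⟩⟩.
[χ δ] must have type ⟨⟨e, e⟩, ⟨e, t⟩⟩. The sister δ has type e; that is not a function onto ⟨⟨e, e⟩, ⟨e, t⟩⟩, so χ must be the functor, of type ⟨e, ⟨⟨e, e⟩, ⟨e, t⟩⟩⟩.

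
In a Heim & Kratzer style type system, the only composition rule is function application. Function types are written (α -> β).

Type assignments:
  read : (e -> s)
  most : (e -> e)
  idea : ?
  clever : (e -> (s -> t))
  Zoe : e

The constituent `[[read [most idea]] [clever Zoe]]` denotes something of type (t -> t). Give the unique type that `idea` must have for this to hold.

[[read [most idea]] [clever Zoe]] is required to be (t -> t). [clever Zoe] : (s -> t) cannot yield (t -> t) as functor, so [read [most idea]] : ((s -> t) -> (t -> t)).
[read [most idea]] is required to be ((s -> t) -> (t -> t)). read : (e -> s) cannot yield ((s -> t) -> (t -> t)) as functor, so [most idea] : ((e -> s) -> ((s -> t) -> (t -> t))).
[most idea] is required to be ((e -> s) -> ((s -> t) -> (t -> t))). most : (e -> e) cannot yield ((e -> s) -> ((s -> t) -> (t -> t))) as functor, so idea : ((e -> e) -> ((e -> s) -> ((s -> t) -> (t -> t)))).

((e -> e) -> ((e -> s) -> ((s -> t) -> (t -> t))))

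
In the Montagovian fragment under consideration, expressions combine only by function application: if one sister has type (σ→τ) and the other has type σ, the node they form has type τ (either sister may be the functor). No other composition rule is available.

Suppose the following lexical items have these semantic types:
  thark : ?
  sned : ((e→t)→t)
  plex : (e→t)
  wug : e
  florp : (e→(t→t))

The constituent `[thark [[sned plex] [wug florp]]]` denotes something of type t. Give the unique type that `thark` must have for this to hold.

(t→t)

At [thark [[sned plex] [wug florp]]] (required: t): [[sned plex] [wug florp]] is t, which is not a function with range t; hence thark is the functor — type (t→t).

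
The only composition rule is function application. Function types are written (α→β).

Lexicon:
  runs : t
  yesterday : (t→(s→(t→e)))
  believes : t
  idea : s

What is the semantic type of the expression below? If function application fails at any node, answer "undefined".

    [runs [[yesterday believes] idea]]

[yesterday believes]: yesterday is (t→(s→(t→e))), believes is t; result (s→(t→e)).
[[yesterday believes] idea]: [yesterday believes] is (s→(t→e)), idea is s; result (t→e).
[runs [[yesterday believes] idea]]: [[yesterday believes] idea] is (t→e), runs is t; result e.

e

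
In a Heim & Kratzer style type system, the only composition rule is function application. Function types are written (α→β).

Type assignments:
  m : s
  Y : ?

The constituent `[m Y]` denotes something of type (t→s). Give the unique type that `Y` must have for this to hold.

(s→(t→s))

[m Y] is required to be (t→s). m : s cannot yield (t→s) as functor, so Y : (s→(t→s)).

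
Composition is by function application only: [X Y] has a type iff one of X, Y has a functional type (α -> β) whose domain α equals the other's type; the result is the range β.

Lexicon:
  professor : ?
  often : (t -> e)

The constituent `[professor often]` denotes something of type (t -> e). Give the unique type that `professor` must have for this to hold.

((t -> e) -> (t -> e))

For [professor often] to have type (t -> e) with often of type (t -> e), professor must be the function: professor : ((t -> e) -> (t -> e)).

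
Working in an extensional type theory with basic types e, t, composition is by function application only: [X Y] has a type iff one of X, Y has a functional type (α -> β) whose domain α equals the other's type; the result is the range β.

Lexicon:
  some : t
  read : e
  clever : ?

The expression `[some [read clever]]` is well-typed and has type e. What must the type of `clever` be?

(e -> (t -> e))

[some [read clever]] is required to be e. some : t cannot yield e as functor, so [read clever] : (t -> e).
[read clever] is required to be (t -> e). read : e cannot yield (t -> e) as functor, so clever : (e -> (t -> e)).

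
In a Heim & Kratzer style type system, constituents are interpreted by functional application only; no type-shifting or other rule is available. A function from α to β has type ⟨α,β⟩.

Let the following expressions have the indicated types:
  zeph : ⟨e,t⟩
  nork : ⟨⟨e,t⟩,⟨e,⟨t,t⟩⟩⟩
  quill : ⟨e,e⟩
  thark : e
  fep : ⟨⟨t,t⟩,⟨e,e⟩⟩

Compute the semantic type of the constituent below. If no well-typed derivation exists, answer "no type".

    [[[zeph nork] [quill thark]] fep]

[zeph nork] — nork of type ⟨⟨e,t⟩,⟨e,⟨t,t⟩⟩⟩ combines with zeph of type ⟨e,t⟩: type ⟨e,⟨t,t⟩⟩.
[quill thark] — quill of type ⟨e,e⟩ combines with thark of type e: type e.
[[zeph nork] [quill thark]] — [zeph nork] of type ⟨e,⟨t,t⟩⟩ combines with [quill thark] of type e: type ⟨t,t⟩.
[[[zeph nork] [quill thark]] fep] — fep of type ⟨⟨t,t⟩,⟨e,e⟩⟩ combines with [[zeph nork] [quill thark]] of type ⟨t,t⟩: type ⟨e,e⟩.

⟨e,e⟩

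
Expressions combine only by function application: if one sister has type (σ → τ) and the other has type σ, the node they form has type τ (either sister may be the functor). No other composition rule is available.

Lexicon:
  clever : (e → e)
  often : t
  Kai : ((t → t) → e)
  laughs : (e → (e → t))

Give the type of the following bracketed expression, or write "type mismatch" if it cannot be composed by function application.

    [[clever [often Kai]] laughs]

At [often Kai]: neither t nor ((t → t) → e) can take the other as argument; the node is ill-typed.

type mismatch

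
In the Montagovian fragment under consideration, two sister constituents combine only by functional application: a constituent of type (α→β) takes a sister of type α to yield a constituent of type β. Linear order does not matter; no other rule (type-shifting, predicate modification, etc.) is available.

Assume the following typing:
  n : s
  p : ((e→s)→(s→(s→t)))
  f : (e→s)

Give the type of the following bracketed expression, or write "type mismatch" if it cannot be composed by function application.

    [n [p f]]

[p f]: ((e→s)→(s→(s→t))) applied to (e→s) yields (s→(s→t)).
[n [p f]]: (s→(s→t)) applied to s yields (s→t).

(s→t)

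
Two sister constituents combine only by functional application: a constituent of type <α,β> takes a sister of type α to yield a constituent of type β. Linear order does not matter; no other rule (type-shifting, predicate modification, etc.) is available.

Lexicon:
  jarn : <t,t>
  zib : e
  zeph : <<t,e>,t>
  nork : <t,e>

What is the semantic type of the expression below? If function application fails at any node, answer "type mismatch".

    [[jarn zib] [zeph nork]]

[jarn zib]: <t,t> with e — neither is a function whose domain matches the other; composition fails here.

type mismatch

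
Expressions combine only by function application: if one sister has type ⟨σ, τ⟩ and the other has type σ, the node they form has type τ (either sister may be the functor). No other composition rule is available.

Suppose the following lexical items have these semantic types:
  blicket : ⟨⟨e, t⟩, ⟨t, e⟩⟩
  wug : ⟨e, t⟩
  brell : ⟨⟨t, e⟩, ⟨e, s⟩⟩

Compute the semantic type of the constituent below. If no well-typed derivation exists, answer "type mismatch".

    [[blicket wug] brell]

⟨e, s⟩

[blicket wug]: functor blicket : ⟨⟨e, t⟩, ⟨t, e⟩⟩, argument wug : ⟨e, t⟩; result ⟨t, e⟩.
[[blicket wug] brell]: functor brell : ⟨⟨t, e⟩, ⟨e, s⟩⟩, argument [blicket wug] : ⟨t, e⟩; result ⟨e, s⟩.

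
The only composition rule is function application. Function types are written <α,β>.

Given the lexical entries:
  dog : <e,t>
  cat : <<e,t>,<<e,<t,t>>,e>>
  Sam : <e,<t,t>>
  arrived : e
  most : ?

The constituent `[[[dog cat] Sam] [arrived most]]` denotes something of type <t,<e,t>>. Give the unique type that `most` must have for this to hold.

For [[[dog cat] Sam] [arrived most]] to have type <t,<e,t>> with [[dog cat] Sam] of type e, [arrived most] must be the function: [arrived most] : <e,<t,<e,t>>>.
For [arrived most] to have type <e,<t,<e,t>>> with arrived of type e, most must be the function: most : <e,<e,<t,<e,t>>>>.

<e,<e,<t,<e,t>>>>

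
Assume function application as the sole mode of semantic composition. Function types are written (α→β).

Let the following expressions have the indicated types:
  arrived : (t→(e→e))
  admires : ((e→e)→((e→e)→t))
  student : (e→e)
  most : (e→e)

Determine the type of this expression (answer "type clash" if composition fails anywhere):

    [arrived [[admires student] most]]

(e→e)

[admires student]: ((e→e)→((e→e)→t)) applied to (e→e) yields ((e→e)→t).
[[admires student] most]: ((e→e)→t) applied to (e→e) yields t.
[arrived [[admires student] most]]: (t→(e→e)) applied to t yields (e→e).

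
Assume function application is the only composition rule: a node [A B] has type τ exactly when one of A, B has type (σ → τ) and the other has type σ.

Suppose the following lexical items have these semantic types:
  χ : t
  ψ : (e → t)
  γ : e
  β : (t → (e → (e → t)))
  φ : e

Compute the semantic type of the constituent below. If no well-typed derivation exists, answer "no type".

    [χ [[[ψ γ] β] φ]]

no type

[ψ γ]: functor ψ : (e → t), argument γ : e; result t.
[[ψ γ] β]: functor β : (t → (e → (e → t))), argument [ψ γ] : t; result (e → (e → t)).
[[[ψ γ] β] φ]: functor [[ψ γ] β] : (e → (e → t)), argument φ : e; result (e → t).
At [χ [[[ψ γ] β] φ]]: neither t nor (e → t) can take the other as argument; the node is ill-typed.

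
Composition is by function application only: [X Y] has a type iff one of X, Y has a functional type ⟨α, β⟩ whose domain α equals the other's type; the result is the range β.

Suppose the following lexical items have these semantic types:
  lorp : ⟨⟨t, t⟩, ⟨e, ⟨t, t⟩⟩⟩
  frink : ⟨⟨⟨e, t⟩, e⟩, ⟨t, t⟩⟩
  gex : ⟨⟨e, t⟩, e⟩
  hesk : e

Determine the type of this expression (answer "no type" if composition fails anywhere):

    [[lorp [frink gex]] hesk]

[frink gex]: ⟨⟨⟨e, t⟩, e⟩, ⟨t, t⟩⟩ applied to ⟨⟨e, t⟩, e⟩ yields ⟨t, t⟩.
[lorp [frink gex]]: ⟨⟨t, t⟩, ⟨e, ⟨t, t⟩⟩⟩ applied to ⟨t, t⟩ yields ⟨e, ⟨t, t⟩⟩.
[[lorp [frink gex]] hesk]: ⟨e, ⟨t, t⟩⟩ applied to e yields ⟨t, t⟩.

⟨t, t⟩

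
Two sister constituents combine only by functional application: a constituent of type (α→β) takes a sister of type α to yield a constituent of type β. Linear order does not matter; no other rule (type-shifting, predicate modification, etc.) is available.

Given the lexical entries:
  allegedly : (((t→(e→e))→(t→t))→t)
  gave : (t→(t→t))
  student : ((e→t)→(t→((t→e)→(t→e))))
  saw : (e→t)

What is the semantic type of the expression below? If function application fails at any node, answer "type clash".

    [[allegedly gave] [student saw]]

[allegedly gave]: (((t→(e→e))→(t→t))→t) with (t→(t→t)) — neither is a function whose domain matches the other; composition fails here.

type clash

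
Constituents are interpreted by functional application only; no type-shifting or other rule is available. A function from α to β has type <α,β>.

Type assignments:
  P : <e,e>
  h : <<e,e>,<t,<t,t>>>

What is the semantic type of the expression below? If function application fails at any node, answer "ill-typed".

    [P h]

<t,<t,t>>

[P h]: <<e,e>,<t,<t,t>>> applied to <e,e> yields <t,<t,t>>.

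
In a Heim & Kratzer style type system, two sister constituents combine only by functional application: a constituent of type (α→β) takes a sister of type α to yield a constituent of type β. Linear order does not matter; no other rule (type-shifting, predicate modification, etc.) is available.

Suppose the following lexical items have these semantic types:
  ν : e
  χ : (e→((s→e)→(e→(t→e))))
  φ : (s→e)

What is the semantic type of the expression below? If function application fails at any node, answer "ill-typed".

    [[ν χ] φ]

(e→(t→e))

[ν χ]: (e→((s→e)→(e→(t→e)))) applied to e yields ((s→e)→(e→(t→e))).
[[ν χ] φ]: ((s→e)→(e→(t→e))) applied to (s→e) yields (e→(t→e)).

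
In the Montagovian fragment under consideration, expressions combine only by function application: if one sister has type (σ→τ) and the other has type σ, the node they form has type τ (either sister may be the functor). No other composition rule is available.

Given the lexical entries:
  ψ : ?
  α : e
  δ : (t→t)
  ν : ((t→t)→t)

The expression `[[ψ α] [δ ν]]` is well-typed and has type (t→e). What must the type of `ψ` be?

[[ψ α] [δ ν]] must have type (t→e). The sister [δ ν] has type t; that is not a function onto (t→e), so [ψ α] must be the functor, of type (t→(t→e)).
[ψ α] must have type (t→(t→e)). The sister α has type e; that is not a function onto (t→(t→e)), so ψ must be the functor, of type (e→(t→(t→e))).

(e→(t→(t→e)))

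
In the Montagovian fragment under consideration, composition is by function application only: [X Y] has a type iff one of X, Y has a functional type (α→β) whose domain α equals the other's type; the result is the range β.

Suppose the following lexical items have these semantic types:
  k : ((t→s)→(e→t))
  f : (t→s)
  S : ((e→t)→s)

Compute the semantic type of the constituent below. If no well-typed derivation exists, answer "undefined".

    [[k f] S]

[k f]: functor k : ((t→s)→(e→t)), argument f : (t→s); result (e→t).
[[k f] S]: functor S : ((e→t)→s), argument [k f] : (e→t); result s.

s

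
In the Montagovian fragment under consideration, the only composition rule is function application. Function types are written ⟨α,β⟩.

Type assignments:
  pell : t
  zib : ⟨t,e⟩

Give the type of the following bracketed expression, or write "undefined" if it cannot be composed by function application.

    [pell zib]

At [pell zib], zib : ⟨t,e⟩ takes pell : t, giving e.

e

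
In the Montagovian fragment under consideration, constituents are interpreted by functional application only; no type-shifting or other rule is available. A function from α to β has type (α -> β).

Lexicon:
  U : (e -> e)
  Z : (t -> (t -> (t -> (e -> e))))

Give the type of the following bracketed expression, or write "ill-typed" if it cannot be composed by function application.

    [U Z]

ill-typed

At [U Z]: neither (e -> e) nor (t -> (t -> (t -> (e -> e)))) can take the other as argument; the node is ill-typed.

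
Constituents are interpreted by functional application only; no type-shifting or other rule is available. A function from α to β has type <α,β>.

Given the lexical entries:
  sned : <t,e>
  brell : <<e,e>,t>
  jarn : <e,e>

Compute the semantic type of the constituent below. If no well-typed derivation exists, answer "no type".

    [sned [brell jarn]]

[brell jarn]: functor brell : <<e,e>,t>, argument jarn : <e,e>; result t.
[sned [brell jarn]]: functor sned : <t,e>, argument [brell jarn] : t; result e.

e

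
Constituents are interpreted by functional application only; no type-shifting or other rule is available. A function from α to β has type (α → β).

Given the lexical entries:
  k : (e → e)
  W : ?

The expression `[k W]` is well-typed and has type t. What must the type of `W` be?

[k W] is required to be t. k : (e → e) cannot yield t as functor, so W : ((e → e) → t).

((e → e) → t)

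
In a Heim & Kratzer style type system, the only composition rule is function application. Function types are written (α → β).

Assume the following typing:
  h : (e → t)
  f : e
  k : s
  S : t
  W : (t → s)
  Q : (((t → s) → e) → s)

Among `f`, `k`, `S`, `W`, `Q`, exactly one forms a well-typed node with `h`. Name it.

f — combines: h : (e → t) takes f : e as argument, giving t.
k : s — neither side's domain matches the other.
S : t — neither side's domain matches the other.
W : (t → s) — neither side's domain matches the other.
Q : (((t → s) → e) → s) — neither side's domain matches the other.

f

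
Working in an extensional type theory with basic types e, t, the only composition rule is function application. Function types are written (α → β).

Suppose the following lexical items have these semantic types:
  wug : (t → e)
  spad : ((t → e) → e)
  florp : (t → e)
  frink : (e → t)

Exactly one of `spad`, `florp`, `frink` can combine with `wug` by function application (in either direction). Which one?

spad — combines: spad : ((t → e) → e) takes wug : (t → e) as argument, giving e.
florp : (t → e) — does not combine with wug.
frink : (e → t) — does not combine with wug.

spad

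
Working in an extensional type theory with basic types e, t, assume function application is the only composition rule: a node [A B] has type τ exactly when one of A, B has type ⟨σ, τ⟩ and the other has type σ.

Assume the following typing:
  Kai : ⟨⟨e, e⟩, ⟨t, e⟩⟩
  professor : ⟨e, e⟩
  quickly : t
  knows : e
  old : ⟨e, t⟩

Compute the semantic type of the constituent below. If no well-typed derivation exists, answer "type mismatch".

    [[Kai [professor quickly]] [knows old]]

type mismatch

[professor quickly]: ⟨e, e⟩ and t cannot combine by function application — type clash.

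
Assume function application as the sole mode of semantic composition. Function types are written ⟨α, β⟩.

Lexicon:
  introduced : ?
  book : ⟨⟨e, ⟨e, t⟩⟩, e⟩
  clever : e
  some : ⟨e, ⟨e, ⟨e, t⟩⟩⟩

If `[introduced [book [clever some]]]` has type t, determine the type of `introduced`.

At [introduced [book [clever some]]] (required: t): [book [clever some]] is e, which is not a function with range t; hence introduced is the functor — type ⟨e, t⟩.

⟨e, t⟩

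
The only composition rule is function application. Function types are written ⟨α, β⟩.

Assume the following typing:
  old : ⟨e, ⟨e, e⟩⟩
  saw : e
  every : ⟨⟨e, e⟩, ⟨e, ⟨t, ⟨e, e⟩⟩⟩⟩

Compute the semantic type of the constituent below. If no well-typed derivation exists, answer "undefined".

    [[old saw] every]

[old saw]: functor old : ⟨e, ⟨e, e⟩⟩, argument saw : e; result ⟨e, e⟩.
[[old saw] every]: functor every : ⟨⟨e, e⟩, ⟨e, ⟨t, ⟨e, e⟩⟩⟩⟩, argument [old saw] : ⟨e, e⟩; result ⟨e, ⟨t, ⟨e, e⟩⟩⟩.

⟨e, ⟨t, ⟨e, e⟩⟩⟩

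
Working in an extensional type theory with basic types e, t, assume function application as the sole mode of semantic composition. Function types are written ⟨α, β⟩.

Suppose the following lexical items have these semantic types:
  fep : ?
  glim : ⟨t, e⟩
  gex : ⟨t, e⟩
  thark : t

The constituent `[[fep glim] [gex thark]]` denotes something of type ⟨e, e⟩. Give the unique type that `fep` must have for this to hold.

⟨⟨t, e⟩, ⟨e, ⟨e, e⟩⟩⟩

[[fep glim] [gex thark]] must have type ⟨e, e⟩. The sister [gex thark] has type e; that is not a function onto ⟨e, e⟩, so [fep glim] must be the functor, of type ⟨e, ⟨e, e⟩⟩.
[fep glim] must have type ⟨e, ⟨e, e⟩⟩. The sister glim has type ⟨t, e⟩; that is not a function onto ⟨e, ⟨e, e⟩⟩, so fep must be the functor, of type ⟨⟨t, e⟩, ⟨e, ⟨e, e⟩⟩⟩.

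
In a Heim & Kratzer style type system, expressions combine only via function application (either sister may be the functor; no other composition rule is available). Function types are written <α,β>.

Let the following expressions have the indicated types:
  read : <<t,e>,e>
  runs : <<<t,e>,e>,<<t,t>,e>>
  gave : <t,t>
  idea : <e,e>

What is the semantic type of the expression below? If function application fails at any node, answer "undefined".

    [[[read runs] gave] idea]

[read runs]: <<<t,e>,e>,<<t,t>,e>> applied to <<t,e>,e> yields <<t,t>,e>.
[[read runs] gave]: <<t,t>,e> applied to <t,t> yields e.
[[[read runs] gave] idea]: <e,e> applied to e yields e.

e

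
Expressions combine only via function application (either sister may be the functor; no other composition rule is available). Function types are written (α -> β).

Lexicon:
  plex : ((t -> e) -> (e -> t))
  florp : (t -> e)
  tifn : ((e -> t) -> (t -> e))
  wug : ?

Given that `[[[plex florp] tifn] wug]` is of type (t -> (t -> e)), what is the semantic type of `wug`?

[[[plex florp] tifn] wug] is required to be (t -> (t -> e)). [[plex florp] tifn] : (t -> e) cannot yield (t -> (t -> e)) as functor, so wug : ((t -> e) -> (t -> (t -> e))).

((t -> e) -> (t -> (t -> e)))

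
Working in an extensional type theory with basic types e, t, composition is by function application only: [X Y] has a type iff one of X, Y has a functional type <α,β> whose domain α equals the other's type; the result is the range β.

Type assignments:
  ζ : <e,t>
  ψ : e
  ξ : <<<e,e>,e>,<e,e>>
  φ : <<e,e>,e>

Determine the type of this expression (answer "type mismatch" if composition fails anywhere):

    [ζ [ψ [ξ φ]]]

t

[ξ φ]: <<<e,e>,e>,<e,e>> applied to <<e,e>,e> yields <e,e>.
[ψ [ξ φ]]: <e,e> applied to e yields e.
[ζ [ψ [ξ φ]]]: <e,t> applied to e yields t.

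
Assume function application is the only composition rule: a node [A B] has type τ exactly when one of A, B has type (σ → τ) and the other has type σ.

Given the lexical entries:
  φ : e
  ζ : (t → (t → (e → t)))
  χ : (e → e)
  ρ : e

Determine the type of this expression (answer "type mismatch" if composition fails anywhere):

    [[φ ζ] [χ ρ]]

type mismatch

[φ ζ]: e and (t → (t → (e → t))) cannot combine by function application — type clash.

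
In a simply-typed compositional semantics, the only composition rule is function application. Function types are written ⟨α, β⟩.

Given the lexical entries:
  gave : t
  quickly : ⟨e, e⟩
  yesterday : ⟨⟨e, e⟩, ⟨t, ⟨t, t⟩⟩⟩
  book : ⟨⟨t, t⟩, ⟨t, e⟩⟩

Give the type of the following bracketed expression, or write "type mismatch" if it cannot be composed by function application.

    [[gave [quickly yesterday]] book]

[quickly yesterday]: functor yesterday : ⟨⟨e, e⟩, ⟨t, ⟨t, t⟩⟩⟩, argument quickly : ⟨e, e⟩; result ⟨t, ⟨t, t⟩⟩.
[gave [quickly yesterday]]: functor [quickly yesterday] : ⟨t, ⟨t, t⟩⟩, argument gave : t; result ⟨t, t⟩.
[[gave [quickly yesterday]] book]: functor book : ⟨⟨t, t⟩, ⟨t, e⟩⟩, argument [gave [quickly yesterday]] : ⟨t, t⟩; result ⟨t, e⟩.

⟨t, e⟩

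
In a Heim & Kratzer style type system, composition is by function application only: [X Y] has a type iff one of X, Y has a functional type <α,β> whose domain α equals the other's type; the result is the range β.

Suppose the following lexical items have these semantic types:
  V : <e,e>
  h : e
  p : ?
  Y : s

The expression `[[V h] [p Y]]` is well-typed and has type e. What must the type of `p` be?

At [[V h] [p Y]] (required: e): [V h] is e, which is not a function with range e; hence [p Y] is the functor — type <e,e>.
At [p Y] (required: <e,e>): Y is s, which is not a function with range <e,e>; hence p is the functor — type <s,<e,e>>.

<s,<e,e>>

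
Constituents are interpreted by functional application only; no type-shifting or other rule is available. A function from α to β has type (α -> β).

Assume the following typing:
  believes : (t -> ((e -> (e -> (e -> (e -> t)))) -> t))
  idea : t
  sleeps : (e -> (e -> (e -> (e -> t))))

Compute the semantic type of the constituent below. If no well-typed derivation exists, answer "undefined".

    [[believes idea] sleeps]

At [believes idea], believes : (t -> ((e -> (e -> (e -> (e -> t)))) -> t)) takes idea : t, giving ((e -> (e -> (e -> (e -> t)))) -> t).
At [[believes idea] sleeps], [believes idea] : ((e -> (e -> (e -> (e -> t)))) -> t) takes sleeps : (e -> (e -> (e -> (e -> t)))), giving t.

t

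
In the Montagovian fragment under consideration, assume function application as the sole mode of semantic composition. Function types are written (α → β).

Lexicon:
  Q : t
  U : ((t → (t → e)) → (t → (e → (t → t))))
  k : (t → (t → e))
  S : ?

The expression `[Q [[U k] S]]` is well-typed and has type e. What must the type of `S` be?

For [Q [[U k] S]] to have type e with Q of type t, [[U k] S] must be the function: [[U k] S] : (t → e).
For [[U k] S] to have type (t → e) with [U k] of type (t → (e → (t → t))), S must be the function: S : ((t → (e → (t → t))) → (t → e)).

((t → (e → (t → t))) → (t → e))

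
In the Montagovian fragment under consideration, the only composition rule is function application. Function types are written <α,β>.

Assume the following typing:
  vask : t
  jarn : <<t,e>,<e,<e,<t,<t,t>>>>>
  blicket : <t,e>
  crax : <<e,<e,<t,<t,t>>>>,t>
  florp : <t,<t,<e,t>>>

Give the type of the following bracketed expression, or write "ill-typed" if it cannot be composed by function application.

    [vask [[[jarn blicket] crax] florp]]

<e,t>

[jarn blicket] — jarn of type <<t,e>,<e,<e,<t,<t,t>>>>> combines with blicket of type <t,e>: type <e,<e,<t,<t,t>>>>.
[[jarn blicket] crax] — crax of type <<e,<e,<t,<t,t>>>>,t> combines with [jarn blicket] of type <e,<e,<t,<t,t>>>>: type t.
[[[jarn blicket] crax] florp] — florp of type <t,<t,<e,t>>> combines with [[jarn blicket] crax] of type t: type <t,<e,t>>.
[vask [[[jarn blicket] crax] florp]] — [[[jarn blicket] crax] florp] of type <t,<e,t>> combines with vask of type t: type <e,t>.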